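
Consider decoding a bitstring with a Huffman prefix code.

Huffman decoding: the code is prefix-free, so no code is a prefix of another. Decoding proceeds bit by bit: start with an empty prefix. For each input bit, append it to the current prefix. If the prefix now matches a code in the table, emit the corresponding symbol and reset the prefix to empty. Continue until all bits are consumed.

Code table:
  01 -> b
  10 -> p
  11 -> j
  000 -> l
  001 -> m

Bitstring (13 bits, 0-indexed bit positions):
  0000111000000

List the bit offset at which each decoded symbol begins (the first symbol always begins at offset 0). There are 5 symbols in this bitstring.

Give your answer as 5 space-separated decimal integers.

Answer: 0 3 5 7 10

Derivation:
Bit 0: prefix='0' (no match yet)
Bit 1: prefix='00' (no match yet)
Bit 2: prefix='000' -> emit 'l', reset
Bit 3: prefix='0' (no match yet)
Bit 4: prefix='01' -> emit 'b', reset
Bit 5: prefix='1' (no match yet)
Bit 6: prefix='11' -> emit 'j', reset
Bit 7: prefix='0' (no match yet)
Bit 8: prefix='00' (no match yet)
Bit 9: prefix='000' -> emit 'l', reset
Bit 10: prefix='0' (no match yet)
Bit 11: prefix='00' (no match yet)
Bit 12: prefix='000' -> emit 'l', reset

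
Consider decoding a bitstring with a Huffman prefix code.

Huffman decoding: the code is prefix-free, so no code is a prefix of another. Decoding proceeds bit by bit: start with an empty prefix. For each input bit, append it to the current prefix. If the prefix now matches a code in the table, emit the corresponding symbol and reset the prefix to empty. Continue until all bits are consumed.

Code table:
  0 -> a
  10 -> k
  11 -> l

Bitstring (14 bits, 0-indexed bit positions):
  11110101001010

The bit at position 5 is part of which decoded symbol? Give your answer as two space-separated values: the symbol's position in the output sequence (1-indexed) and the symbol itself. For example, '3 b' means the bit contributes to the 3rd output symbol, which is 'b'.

Answer: 4 k

Derivation:
Bit 0: prefix='1' (no match yet)
Bit 1: prefix='11' -> emit 'l', reset
Bit 2: prefix='1' (no match yet)
Bit 3: prefix='11' -> emit 'l', reset
Bit 4: prefix='0' -> emit 'a', reset
Bit 5: prefix='1' (no match yet)
Bit 6: prefix='10' -> emit 'k', reset
Bit 7: prefix='1' (no match yet)
Bit 8: prefix='10' -> emit 'k', reset
Bit 9: prefix='0' -> emit 'a', reset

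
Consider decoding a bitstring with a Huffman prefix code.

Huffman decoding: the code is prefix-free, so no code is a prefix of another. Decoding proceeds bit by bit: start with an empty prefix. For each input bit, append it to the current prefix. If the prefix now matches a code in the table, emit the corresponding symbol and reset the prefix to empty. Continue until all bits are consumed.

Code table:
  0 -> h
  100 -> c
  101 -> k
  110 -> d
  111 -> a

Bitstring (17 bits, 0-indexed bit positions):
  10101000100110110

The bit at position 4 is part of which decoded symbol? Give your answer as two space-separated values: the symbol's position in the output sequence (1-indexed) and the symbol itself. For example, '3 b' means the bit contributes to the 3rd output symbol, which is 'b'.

Answer: 3 c

Derivation:
Bit 0: prefix='1' (no match yet)
Bit 1: prefix='10' (no match yet)
Bit 2: prefix='101' -> emit 'k', reset
Bit 3: prefix='0' -> emit 'h', reset
Bit 4: prefix='1' (no match yet)
Bit 5: prefix='10' (no match yet)
Bit 6: prefix='100' -> emit 'c', reset
Bit 7: prefix='0' -> emit 'h', reset
Bit 8: prefix='1' (no match yet)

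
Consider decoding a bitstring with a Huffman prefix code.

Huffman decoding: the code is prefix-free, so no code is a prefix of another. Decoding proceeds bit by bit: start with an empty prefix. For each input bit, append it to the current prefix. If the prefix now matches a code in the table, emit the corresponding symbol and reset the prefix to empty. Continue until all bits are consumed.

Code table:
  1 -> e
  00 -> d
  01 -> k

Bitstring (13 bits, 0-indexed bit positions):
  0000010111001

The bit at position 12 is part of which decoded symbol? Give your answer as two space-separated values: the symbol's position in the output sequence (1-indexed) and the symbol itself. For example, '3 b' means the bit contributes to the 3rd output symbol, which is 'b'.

Answer: 8 e

Derivation:
Bit 0: prefix='0' (no match yet)
Bit 1: prefix='00' -> emit 'd', reset
Bit 2: prefix='0' (no match yet)
Bit 3: prefix='00' -> emit 'd', reset
Bit 4: prefix='0' (no match yet)
Bit 5: prefix='01' -> emit 'k', reset
Bit 6: prefix='0' (no match yet)
Bit 7: prefix='01' -> emit 'k', reset
Bit 8: prefix='1' -> emit 'e', reset
Bit 9: prefix='1' -> emit 'e', reset
Bit 10: prefix='0' (no match yet)
Bit 11: prefix='00' -> emit 'd', reset
Bit 12: prefix='1' -> emit 'e', reset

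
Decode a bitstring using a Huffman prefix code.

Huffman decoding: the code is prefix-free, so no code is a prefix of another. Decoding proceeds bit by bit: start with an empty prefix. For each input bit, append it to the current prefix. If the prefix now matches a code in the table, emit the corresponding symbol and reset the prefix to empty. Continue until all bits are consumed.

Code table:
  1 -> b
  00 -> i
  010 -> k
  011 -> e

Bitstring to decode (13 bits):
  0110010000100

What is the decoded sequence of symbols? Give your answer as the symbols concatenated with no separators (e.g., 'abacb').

Answer: eibiibi

Derivation:
Bit 0: prefix='0' (no match yet)
Bit 1: prefix='01' (no match yet)
Bit 2: prefix='011' -> emit 'e', reset
Bit 3: prefix='0' (no match yet)
Bit 4: prefix='00' -> emit 'i', reset
Bit 5: prefix='1' -> emit 'b', reset
Bit 6: prefix='0' (no match yet)
Bit 7: prefix='00' -> emit 'i', reset
Bit 8: prefix='0' (no match yet)
Bit 9: prefix='00' -> emit 'i', reset
Bit 10: prefix='1' -> emit 'b', reset
Bit 11: prefix='0' (no match yet)
Bit 12: prefix='00' -> emit 'i', reset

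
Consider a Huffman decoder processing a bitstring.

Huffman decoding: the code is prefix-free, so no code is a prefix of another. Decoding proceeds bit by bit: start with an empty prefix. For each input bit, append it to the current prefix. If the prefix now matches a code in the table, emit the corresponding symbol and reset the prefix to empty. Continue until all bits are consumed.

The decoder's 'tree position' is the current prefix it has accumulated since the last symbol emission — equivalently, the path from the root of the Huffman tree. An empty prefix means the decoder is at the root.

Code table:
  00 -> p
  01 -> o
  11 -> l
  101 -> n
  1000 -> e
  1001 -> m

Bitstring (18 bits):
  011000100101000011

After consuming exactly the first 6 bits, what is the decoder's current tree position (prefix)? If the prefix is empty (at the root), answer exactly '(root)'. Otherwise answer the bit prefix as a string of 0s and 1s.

Answer: (root)

Derivation:
Bit 0: prefix='0' (no match yet)
Bit 1: prefix='01' -> emit 'o', reset
Bit 2: prefix='1' (no match yet)
Bit 3: prefix='10' (no match yet)
Bit 4: prefix='100' (no match yet)
Bit 5: prefix='1000' -> emit 'e', reset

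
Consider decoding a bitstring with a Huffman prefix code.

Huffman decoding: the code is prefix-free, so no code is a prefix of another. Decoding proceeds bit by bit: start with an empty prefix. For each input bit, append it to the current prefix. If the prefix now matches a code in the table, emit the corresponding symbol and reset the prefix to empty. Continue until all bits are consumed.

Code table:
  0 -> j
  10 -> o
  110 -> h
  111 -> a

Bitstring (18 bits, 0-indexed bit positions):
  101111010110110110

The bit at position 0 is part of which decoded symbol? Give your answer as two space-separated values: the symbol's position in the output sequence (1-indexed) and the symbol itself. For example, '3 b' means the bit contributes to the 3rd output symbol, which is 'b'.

Bit 0: prefix='1' (no match yet)
Bit 1: prefix='10' -> emit 'o', reset
Bit 2: prefix='1' (no match yet)
Bit 3: prefix='11' (no match yet)
Bit 4: prefix='111' -> emit 'a', reset

Answer: 1 o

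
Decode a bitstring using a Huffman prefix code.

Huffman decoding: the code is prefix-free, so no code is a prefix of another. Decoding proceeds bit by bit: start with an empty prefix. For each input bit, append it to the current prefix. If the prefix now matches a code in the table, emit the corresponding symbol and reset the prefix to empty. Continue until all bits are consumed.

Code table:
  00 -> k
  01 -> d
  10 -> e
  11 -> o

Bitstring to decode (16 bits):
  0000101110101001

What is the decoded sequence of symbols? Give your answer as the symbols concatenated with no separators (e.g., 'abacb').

Answer: kkeoeeed

Derivation:
Bit 0: prefix='0' (no match yet)
Bit 1: prefix='00' -> emit 'k', reset
Bit 2: prefix='0' (no match yet)
Bit 3: prefix='00' -> emit 'k', reset
Bit 4: prefix='1' (no match yet)
Bit 5: prefix='10' -> emit 'e', reset
Bit 6: prefix='1' (no match yet)
Bit 7: prefix='11' -> emit 'o', reset
Bit 8: prefix='1' (no match yet)
Bit 9: prefix='10' -> emit 'e', reset
Bit 10: prefix='1' (no match yet)
Bit 11: prefix='10' -> emit 'e', reset
Bit 12: prefix='1' (no match yet)
Bit 13: prefix='10' -> emit 'e', reset
Bit 14: prefix='0' (no match yet)
Bit 15: prefix='01' -> emit 'd', reset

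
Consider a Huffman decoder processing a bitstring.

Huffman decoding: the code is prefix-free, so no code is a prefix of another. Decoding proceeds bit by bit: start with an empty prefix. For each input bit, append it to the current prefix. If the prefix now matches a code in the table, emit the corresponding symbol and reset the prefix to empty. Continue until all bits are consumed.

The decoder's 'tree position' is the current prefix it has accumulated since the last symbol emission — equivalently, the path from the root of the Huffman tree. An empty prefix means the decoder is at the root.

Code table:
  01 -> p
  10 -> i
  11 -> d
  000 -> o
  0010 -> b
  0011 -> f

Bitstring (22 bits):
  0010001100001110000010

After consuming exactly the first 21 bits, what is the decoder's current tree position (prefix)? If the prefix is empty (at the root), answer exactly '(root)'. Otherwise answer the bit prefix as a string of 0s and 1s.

Bit 0: prefix='0' (no match yet)
Bit 1: prefix='00' (no match yet)
Bit 2: prefix='001' (no match yet)
Bit 3: prefix='0010' -> emit 'b', reset
Bit 4: prefix='0' (no match yet)
Bit 5: prefix='00' (no match yet)
Bit 6: prefix='001' (no match yet)
Bit 7: prefix='0011' -> emit 'f', reset
Bit 8: prefix='0' (no match yet)
Bit 9: prefix='00' (no match yet)
Bit 10: prefix='000' -> emit 'o', reset
Bit 11: prefix='0' (no match yet)
Bit 12: prefix='01' -> emit 'p', reset
Bit 13: prefix='1' (no match yet)
Bit 14: prefix='11' -> emit 'd', reset
Bit 15: prefix='0' (no match yet)
Bit 16: prefix='00' (no match yet)
Bit 17: prefix='000' -> emit 'o', reset
Bit 18: prefix='0' (no match yet)
Bit 19: prefix='00' (no match yet)
Bit 20: prefix='001' (no match yet)

Answer: 001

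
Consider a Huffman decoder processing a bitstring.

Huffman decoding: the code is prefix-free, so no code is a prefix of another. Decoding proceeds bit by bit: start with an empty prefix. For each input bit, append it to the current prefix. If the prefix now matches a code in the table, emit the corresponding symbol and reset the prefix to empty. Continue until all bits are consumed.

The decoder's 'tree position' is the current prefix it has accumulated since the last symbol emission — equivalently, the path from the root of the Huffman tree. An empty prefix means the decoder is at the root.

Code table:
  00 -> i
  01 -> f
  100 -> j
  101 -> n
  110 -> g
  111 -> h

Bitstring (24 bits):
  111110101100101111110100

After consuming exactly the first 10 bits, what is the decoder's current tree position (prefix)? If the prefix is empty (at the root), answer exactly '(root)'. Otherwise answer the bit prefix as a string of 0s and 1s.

Bit 0: prefix='1' (no match yet)
Bit 1: prefix='11' (no match yet)
Bit 2: prefix='111' -> emit 'h', reset
Bit 3: prefix='1' (no match yet)
Bit 4: prefix='11' (no match yet)
Bit 5: prefix='110' -> emit 'g', reset
Bit 6: prefix='1' (no match yet)
Bit 7: prefix='10' (no match yet)
Bit 8: prefix='101' -> emit 'n', reset
Bit 9: prefix='1' (no match yet)

Answer: 1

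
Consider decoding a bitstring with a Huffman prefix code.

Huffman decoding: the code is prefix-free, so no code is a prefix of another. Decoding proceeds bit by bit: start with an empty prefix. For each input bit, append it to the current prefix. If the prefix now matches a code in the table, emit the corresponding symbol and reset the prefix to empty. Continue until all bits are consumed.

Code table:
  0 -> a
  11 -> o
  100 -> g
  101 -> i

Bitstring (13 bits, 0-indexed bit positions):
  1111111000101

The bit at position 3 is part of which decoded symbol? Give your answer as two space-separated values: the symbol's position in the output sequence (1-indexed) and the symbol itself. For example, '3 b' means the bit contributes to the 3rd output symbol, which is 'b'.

Answer: 2 o

Derivation:
Bit 0: prefix='1' (no match yet)
Bit 1: prefix='11' -> emit 'o', reset
Bit 2: prefix='1' (no match yet)
Bit 3: prefix='11' -> emit 'o', reset
Bit 4: prefix='1' (no match yet)
Bit 5: prefix='11' -> emit 'o', reset
Bit 6: prefix='1' (no match yet)
Bit 7: prefix='10' (no match yet)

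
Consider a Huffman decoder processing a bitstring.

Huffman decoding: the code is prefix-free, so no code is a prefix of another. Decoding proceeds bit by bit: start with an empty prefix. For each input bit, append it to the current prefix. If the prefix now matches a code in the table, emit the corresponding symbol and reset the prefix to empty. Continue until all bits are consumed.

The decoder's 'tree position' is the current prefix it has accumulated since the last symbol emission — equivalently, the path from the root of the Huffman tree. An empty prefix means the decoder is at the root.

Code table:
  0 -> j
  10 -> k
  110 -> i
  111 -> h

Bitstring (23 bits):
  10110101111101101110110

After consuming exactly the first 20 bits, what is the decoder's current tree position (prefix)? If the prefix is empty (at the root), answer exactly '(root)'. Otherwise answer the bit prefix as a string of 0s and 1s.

Answer: (root)

Derivation:
Bit 0: prefix='1' (no match yet)
Bit 1: prefix='10' -> emit 'k', reset
Bit 2: prefix='1' (no match yet)
Bit 3: prefix='11' (no match yet)
Bit 4: prefix='110' -> emit 'i', reset
Bit 5: prefix='1' (no match yet)
Bit 6: prefix='10' -> emit 'k', reset
Bit 7: prefix='1' (no match yet)
Bit 8: prefix='11' (no match yet)
Bit 9: prefix='111' -> emit 'h', reset
Bit 10: prefix='1' (no match yet)
Bit 11: prefix='11' (no match yet)
Bit 12: prefix='110' -> emit 'i', reset
Bit 13: prefix='1' (no match yet)
Bit 14: prefix='11' (no match yet)
Bit 15: prefix='110' -> emit 'i', reset
Bit 16: prefix='1' (no match yet)
Bit 17: prefix='11' (no match yet)
Bit 18: prefix='111' -> emit 'h', reset
Bit 19: prefix='0' -> emit 'j', reset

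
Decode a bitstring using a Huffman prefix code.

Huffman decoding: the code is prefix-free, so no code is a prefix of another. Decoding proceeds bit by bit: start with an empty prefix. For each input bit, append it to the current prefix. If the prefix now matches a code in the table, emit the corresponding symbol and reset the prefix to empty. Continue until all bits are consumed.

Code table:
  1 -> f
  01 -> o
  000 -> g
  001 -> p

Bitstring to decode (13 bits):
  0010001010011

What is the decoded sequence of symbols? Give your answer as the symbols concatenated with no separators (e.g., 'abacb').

Answer: pgfopf

Derivation:
Bit 0: prefix='0' (no match yet)
Bit 1: prefix='00' (no match yet)
Bit 2: prefix='001' -> emit 'p', reset
Bit 3: prefix='0' (no match yet)
Bit 4: prefix='00' (no match yet)
Bit 5: prefix='000' -> emit 'g', reset
Bit 6: prefix='1' -> emit 'f', reset
Bit 7: prefix='0' (no match yet)
Bit 8: prefix='01' -> emit 'o', reset
Bit 9: prefix='0' (no match yet)
Bit 10: prefix='00' (no match yet)
Bit 11: prefix='001' -> emit 'p', reset
Bit 12: prefix='1' -> emit 'f', reset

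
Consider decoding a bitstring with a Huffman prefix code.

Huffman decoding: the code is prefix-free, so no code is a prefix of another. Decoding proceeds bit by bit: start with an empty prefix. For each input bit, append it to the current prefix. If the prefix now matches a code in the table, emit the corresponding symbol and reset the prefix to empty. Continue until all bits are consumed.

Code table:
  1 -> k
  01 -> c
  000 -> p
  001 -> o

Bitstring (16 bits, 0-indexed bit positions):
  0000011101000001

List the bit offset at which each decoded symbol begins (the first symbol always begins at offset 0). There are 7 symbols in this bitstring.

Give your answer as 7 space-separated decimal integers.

Answer: 0 3 6 7 8 10 13

Derivation:
Bit 0: prefix='0' (no match yet)
Bit 1: prefix='00' (no match yet)
Bit 2: prefix='000' -> emit 'p', reset
Bit 3: prefix='0' (no match yet)
Bit 4: prefix='00' (no match yet)
Bit 5: prefix='001' -> emit 'o', reset
Bit 6: prefix='1' -> emit 'k', reset
Bit 7: prefix='1' -> emit 'k', reset
Bit 8: prefix='0' (no match yet)
Bit 9: prefix='01' -> emit 'c', reset
Bit 10: prefix='0' (no match yet)
Bit 11: prefix='00' (no match yet)
Bit 12: prefix='000' -> emit 'p', reset
Bit 13: prefix='0' (no match yet)
Bit 14: prefix='00' (no match yet)
Bit 15: prefix='001' -> emit 'o', reset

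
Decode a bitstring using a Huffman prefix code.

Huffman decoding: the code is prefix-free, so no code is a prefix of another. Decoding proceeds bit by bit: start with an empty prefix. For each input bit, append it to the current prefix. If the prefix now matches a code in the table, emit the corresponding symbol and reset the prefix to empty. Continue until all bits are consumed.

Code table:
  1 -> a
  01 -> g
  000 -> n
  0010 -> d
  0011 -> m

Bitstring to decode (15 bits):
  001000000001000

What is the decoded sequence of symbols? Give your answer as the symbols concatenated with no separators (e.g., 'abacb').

Bit 0: prefix='0' (no match yet)
Bit 1: prefix='00' (no match yet)
Bit 2: prefix='001' (no match yet)
Bit 3: prefix='0010' -> emit 'd', reset
Bit 4: prefix='0' (no match yet)
Bit 5: prefix='00' (no match yet)
Bit 6: prefix='000' -> emit 'n', reset
Bit 7: prefix='0' (no match yet)
Bit 8: prefix='00' (no match yet)
Bit 9: prefix='000' -> emit 'n', reset
Bit 10: prefix='0' (no match yet)
Bit 11: prefix='01' -> emit 'g', reset
Bit 12: prefix='0' (no match yet)
Bit 13: prefix='00' (no match yet)
Bit 14: prefix='000' -> emit 'n', reset

Answer: dnngn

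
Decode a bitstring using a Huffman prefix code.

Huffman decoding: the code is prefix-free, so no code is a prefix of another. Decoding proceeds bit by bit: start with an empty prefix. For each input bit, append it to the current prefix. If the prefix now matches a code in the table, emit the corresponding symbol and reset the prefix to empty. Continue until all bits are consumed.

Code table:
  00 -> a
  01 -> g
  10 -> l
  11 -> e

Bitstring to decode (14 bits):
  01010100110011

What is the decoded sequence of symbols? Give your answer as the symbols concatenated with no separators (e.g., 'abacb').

Answer: gggaeae

Derivation:
Bit 0: prefix='0' (no match yet)
Bit 1: prefix='01' -> emit 'g', reset
Bit 2: prefix='0' (no match yet)
Bit 3: prefix='01' -> emit 'g', reset
Bit 4: prefix='0' (no match yet)
Bit 5: prefix='01' -> emit 'g', reset
Bit 6: prefix='0' (no match yet)
Bit 7: prefix='00' -> emit 'a', reset
Bit 8: prefix='1' (no match yet)
Bit 9: prefix='11' -> emit 'e', reset
Bit 10: prefix='0' (no match yet)
Bit 11: prefix='00' -> emit 'a', reset
Bit 12: prefix='1' (no match yet)
Bit 13: prefix='11' -> emit 'e', reset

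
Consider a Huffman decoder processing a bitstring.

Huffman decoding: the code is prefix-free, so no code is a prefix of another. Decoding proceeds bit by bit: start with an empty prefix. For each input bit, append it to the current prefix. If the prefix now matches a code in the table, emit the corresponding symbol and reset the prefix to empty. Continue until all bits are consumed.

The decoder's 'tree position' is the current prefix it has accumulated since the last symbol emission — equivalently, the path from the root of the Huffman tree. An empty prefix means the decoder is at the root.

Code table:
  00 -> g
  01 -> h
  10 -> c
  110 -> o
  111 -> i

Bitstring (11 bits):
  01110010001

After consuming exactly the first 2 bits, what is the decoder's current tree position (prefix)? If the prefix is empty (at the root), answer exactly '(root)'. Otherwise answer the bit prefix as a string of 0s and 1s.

Bit 0: prefix='0' (no match yet)
Bit 1: prefix='01' -> emit 'h', reset

Answer: (root)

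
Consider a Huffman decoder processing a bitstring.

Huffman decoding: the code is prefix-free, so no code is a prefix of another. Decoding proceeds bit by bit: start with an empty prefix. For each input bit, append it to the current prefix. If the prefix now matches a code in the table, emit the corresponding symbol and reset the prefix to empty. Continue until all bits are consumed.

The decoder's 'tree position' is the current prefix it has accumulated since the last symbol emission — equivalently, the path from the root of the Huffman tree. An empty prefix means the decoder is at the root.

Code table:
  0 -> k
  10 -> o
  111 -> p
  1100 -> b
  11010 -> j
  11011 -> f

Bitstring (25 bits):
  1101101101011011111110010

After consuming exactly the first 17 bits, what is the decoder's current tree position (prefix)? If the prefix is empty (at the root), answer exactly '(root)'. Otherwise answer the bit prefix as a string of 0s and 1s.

Answer: 1

Derivation:
Bit 0: prefix='1' (no match yet)
Bit 1: prefix='11' (no match yet)
Bit 2: prefix='110' (no match yet)
Bit 3: prefix='1101' (no match yet)
Bit 4: prefix='11011' -> emit 'f', reset
Bit 5: prefix='0' -> emit 'k', reset
Bit 6: prefix='1' (no match yet)
Bit 7: prefix='11' (no match yet)
Bit 8: prefix='110' (no match yet)
Bit 9: prefix='1101' (no match yet)
Bit 10: prefix='11010' -> emit 'j', reset
Bit 11: prefix='1' (no match yet)
Bit 12: prefix='11' (no match yet)
Bit 13: prefix='110' (no match yet)
Bit 14: prefix='1101' (no match yet)
Bit 15: prefix='11011' -> emit 'f', reset
Bit 16: prefix='1' (no match yet)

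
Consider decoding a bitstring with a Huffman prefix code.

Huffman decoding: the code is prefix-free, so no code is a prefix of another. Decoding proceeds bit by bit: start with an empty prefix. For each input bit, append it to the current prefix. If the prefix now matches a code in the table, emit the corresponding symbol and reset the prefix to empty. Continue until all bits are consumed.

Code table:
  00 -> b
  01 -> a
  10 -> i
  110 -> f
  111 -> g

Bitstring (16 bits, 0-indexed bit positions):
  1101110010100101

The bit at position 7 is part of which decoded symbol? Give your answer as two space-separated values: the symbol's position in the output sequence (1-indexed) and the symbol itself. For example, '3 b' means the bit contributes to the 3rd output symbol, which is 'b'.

Bit 0: prefix='1' (no match yet)
Bit 1: prefix='11' (no match yet)
Bit 2: prefix='110' -> emit 'f', reset
Bit 3: prefix='1' (no match yet)
Bit 4: prefix='11' (no match yet)
Bit 5: prefix='111' -> emit 'g', reset
Bit 6: prefix='0' (no match yet)
Bit 7: prefix='00' -> emit 'b', reset
Bit 8: prefix='1' (no match yet)
Bit 9: prefix='10' -> emit 'i', reset
Bit 10: prefix='1' (no match yet)
Bit 11: prefix='10' -> emit 'i', reset

Answer: 3 b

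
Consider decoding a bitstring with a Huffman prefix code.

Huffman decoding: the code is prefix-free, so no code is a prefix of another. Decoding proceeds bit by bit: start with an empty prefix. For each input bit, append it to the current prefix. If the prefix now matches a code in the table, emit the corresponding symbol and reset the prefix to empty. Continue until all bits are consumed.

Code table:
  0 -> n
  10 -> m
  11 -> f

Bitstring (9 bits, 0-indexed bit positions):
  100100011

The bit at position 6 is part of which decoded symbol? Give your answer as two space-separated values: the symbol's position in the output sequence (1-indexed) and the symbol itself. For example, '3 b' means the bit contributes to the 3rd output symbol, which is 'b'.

Bit 0: prefix='1' (no match yet)
Bit 1: prefix='10' -> emit 'm', reset
Bit 2: prefix='0' -> emit 'n', reset
Bit 3: prefix='1' (no match yet)
Bit 4: prefix='10' -> emit 'm', reset
Bit 5: prefix='0' -> emit 'n', reset
Bit 6: prefix='0' -> emit 'n', reset
Bit 7: prefix='1' (no match yet)
Bit 8: prefix='11' -> emit 'f', reset

Answer: 5 n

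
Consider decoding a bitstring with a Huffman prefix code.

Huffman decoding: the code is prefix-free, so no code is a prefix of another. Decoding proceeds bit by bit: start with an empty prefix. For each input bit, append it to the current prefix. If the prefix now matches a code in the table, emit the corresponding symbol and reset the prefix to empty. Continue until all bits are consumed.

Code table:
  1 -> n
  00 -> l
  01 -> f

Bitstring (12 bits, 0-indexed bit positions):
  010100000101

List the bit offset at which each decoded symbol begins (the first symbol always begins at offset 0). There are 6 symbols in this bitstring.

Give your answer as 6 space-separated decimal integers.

Bit 0: prefix='0' (no match yet)
Bit 1: prefix='01' -> emit 'f', reset
Bit 2: prefix='0' (no match yet)
Bit 3: prefix='01' -> emit 'f', reset
Bit 4: prefix='0' (no match yet)
Bit 5: prefix='00' -> emit 'l', reset
Bit 6: prefix='0' (no match yet)
Bit 7: prefix='00' -> emit 'l', reset
Bit 8: prefix='0' (no match yet)
Bit 9: prefix='01' -> emit 'f', reset
Bit 10: prefix='0' (no match yet)
Bit 11: prefix='01' -> emit 'f', reset

Answer: 0 2 4 6 8 10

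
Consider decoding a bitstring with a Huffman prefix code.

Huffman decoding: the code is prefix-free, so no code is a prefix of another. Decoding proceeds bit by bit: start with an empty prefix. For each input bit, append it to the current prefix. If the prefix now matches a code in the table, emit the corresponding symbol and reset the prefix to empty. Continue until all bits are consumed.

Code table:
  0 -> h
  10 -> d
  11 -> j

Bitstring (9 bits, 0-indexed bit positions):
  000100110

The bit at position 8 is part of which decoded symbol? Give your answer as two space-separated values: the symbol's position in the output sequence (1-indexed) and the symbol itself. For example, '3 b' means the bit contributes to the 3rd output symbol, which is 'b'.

Bit 0: prefix='0' -> emit 'h', reset
Bit 1: prefix='0' -> emit 'h', reset
Bit 2: prefix='0' -> emit 'h', reset
Bit 3: prefix='1' (no match yet)
Bit 4: prefix='10' -> emit 'd', reset
Bit 5: prefix='0' -> emit 'h', reset
Bit 6: prefix='1' (no match yet)
Bit 7: prefix='11' -> emit 'j', reset
Bit 8: prefix='0' -> emit 'h', reset

Answer: 7 h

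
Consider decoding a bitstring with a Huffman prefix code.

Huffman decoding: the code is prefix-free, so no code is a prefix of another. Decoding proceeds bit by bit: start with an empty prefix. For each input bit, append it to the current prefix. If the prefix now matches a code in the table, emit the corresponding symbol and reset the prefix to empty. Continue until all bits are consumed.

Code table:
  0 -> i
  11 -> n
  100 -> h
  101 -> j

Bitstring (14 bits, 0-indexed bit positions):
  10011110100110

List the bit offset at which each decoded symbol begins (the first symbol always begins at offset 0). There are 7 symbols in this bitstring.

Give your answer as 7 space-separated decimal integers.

Bit 0: prefix='1' (no match yet)
Bit 1: prefix='10' (no match yet)
Bit 2: prefix='100' -> emit 'h', reset
Bit 3: prefix='1' (no match yet)
Bit 4: prefix='11' -> emit 'n', reset
Bit 5: prefix='1' (no match yet)
Bit 6: prefix='11' -> emit 'n', reset
Bit 7: prefix='0' -> emit 'i', reset
Bit 8: prefix='1' (no match yet)
Bit 9: prefix='10' (no match yet)
Bit 10: prefix='100' -> emit 'h', reset
Bit 11: prefix='1' (no match yet)
Bit 12: prefix='11' -> emit 'n', reset
Bit 13: prefix='0' -> emit 'i', reset

Answer: 0 3 5 7 8 11 13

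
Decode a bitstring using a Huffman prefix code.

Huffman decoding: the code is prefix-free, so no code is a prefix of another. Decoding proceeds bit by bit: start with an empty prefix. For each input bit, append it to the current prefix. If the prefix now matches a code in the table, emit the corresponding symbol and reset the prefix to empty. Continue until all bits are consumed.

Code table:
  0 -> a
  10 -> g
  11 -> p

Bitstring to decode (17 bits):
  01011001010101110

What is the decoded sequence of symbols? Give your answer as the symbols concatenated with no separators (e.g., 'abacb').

Answer: agpaagggpg

Derivation:
Bit 0: prefix='0' -> emit 'a', reset
Bit 1: prefix='1' (no match yet)
Bit 2: prefix='10' -> emit 'g', reset
Bit 3: prefix='1' (no match yet)
Bit 4: prefix='11' -> emit 'p', reset
Bit 5: prefix='0' -> emit 'a', reset
Bit 6: prefix='0' -> emit 'a', reset
Bit 7: prefix='1' (no match yet)
Bit 8: prefix='10' -> emit 'g', reset
Bit 9: prefix='1' (no match yet)
Bit 10: prefix='10' -> emit 'g', reset
Bit 11: prefix='1' (no match yet)
Bit 12: prefix='10' -> emit 'g', reset
Bit 13: prefix='1' (no match yet)
Bit 14: prefix='11' -> emit 'p', reset
Bit 15: prefix='1' (no match yet)
Bit 16: prefix='10' -> emit 'g', reset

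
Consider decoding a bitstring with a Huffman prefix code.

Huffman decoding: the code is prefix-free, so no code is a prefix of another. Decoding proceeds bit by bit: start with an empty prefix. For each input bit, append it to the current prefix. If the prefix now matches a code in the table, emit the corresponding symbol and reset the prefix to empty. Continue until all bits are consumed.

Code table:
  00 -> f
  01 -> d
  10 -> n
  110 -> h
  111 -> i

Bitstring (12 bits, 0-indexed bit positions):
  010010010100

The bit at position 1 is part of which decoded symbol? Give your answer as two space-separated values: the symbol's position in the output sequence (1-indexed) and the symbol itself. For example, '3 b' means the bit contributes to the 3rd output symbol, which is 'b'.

Bit 0: prefix='0' (no match yet)
Bit 1: prefix='01' -> emit 'd', reset
Bit 2: prefix='0' (no match yet)
Bit 3: prefix='00' -> emit 'f', reset
Bit 4: prefix='1' (no match yet)
Bit 5: prefix='10' -> emit 'n', reset

Answer: 1 d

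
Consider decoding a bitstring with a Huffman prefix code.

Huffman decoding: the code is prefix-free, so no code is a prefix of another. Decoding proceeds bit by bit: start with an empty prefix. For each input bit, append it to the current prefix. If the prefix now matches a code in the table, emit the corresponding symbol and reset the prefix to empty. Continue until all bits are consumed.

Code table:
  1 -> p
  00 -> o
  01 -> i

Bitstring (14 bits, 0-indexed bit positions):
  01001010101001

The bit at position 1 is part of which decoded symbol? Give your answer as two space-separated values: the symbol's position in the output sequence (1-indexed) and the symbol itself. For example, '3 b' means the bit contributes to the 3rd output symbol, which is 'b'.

Bit 0: prefix='0' (no match yet)
Bit 1: prefix='01' -> emit 'i', reset
Bit 2: prefix='0' (no match yet)
Bit 3: prefix='00' -> emit 'o', reset
Bit 4: prefix='1' -> emit 'p', reset
Bit 5: prefix='0' (no match yet)

Answer: 1 i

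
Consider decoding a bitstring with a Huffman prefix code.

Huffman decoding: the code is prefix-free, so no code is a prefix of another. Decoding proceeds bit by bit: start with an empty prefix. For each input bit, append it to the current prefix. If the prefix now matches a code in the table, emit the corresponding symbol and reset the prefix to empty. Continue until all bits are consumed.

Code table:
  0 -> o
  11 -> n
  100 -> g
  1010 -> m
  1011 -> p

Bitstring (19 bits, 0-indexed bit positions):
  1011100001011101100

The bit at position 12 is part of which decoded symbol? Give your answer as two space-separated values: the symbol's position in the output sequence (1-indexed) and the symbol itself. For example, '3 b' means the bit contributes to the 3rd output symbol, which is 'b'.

Answer: 5 p

Derivation:
Bit 0: prefix='1' (no match yet)
Bit 1: prefix='10' (no match yet)
Bit 2: prefix='101' (no match yet)
Bit 3: prefix='1011' -> emit 'p', reset
Bit 4: prefix='1' (no match yet)
Bit 5: prefix='10' (no match yet)
Bit 6: prefix='100' -> emit 'g', reset
Bit 7: prefix='0' -> emit 'o', reset
Bit 8: prefix='0' -> emit 'o', reset
Bit 9: prefix='1' (no match yet)
Bit 10: prefix='10' (no match yet)
Bit 11: prefix='101' (no match yet)
Bit 12: prefix='1011' -> emit 'p', reset
Bit 13: prefix='1' (no match yet)
Bit 14: prefix='10' (no match yet)
Bit 15: prefix='101' (no match yet)
Bit 16: prefix='1011' -> emit 'p', reset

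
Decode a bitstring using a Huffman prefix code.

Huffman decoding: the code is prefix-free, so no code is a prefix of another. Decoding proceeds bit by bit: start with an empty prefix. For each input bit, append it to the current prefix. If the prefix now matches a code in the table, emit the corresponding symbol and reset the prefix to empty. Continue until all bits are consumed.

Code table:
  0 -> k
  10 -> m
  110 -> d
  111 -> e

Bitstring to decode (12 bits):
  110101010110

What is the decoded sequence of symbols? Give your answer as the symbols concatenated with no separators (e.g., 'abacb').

Bit 0: prefix='1' (no match yet)
Bit 1: prefix='11' (no match yet)
Bit 2: prefix='110' -> emit 'd', reset
Bit 3: prefix='1' (no match yet)
Bit 4: prefix='10' -> emit 'm', reset
Bit 5: prefix='1' (no match yet)
Bit 6: prefix='10' -> emit 'm', reset
Bit 7: prefix='1' (no match yet)
Bit 8: prefix='10' -> emit 'm', reset
Bit 9: prefix='1' (no match yet)
Bit 10: prefix='11' (no match yet)
Bit 11: prefix='110' -> emit 'd', reset

Answer: dmmmd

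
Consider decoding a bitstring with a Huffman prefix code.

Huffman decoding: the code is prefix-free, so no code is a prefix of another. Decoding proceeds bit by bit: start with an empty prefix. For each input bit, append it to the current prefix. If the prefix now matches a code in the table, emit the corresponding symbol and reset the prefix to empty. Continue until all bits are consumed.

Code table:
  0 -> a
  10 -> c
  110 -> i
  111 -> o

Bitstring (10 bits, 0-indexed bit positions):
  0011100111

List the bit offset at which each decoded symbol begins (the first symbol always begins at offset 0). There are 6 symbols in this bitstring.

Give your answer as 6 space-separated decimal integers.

Bit 0: prefix='0' -> emit 'a', reset
Bit 1: prefix='0' -> emit 'a', reset
Bit 2: prefix='1' (no match yet)
Bit 3: prefix='11' (no match yet)
Bit 4: prefix='111' -> emit 'o', reset
Bit 5: prefix='0' -> emit 'a', reset
Bit 6: prefix='0' -> emit 'a', reset
Bit 7: prefix='1' (no match yet)
Bit 8: prefix='11' (no match yet)
Bit 9: prefix='111' -> emit 'o', reset

Answer: 0 1 2 5 6 7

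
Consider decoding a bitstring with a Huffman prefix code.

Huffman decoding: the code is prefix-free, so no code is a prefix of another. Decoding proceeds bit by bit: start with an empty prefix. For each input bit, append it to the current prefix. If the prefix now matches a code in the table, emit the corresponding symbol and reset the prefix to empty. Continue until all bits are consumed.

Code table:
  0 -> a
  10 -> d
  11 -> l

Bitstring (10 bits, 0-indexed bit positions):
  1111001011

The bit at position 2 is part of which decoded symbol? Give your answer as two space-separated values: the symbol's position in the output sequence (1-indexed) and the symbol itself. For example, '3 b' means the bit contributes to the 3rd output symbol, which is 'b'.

Bit 0: prefix='1' (no match yet)
Bit 1: prefix='11' -> emit 'l', reset
Bit 2: prefix='1' (no match yet)
Bit 3: prefix='11' -> emit 'l', reset
Bit 4: prefix='0' -> emit 'a', reset
Bit 5: prefix='0' -> emit 'a', reset
Bit 6: prefix='1' (no match yet)

Answer: 2 l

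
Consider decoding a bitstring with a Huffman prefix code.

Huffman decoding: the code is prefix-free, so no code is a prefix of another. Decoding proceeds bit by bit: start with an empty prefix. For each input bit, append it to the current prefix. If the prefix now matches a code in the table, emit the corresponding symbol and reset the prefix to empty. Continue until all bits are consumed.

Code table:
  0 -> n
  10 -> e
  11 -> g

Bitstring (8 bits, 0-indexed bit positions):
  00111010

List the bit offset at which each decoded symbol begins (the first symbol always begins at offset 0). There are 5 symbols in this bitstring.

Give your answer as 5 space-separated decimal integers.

Answer: 0 1 2 4 6

Derivation:
Bit 0: prefix='0' -> emit 'n', reset
Bit 1: prefix='0' -> emit 'n', reset
Bit 2: prefix='1' (no match yet)
Bit 3: prefix='11' -> emit 'g', reset
Bit 4: prefix='1' (no match yet)
Bit 5: prefix='10' -> emit 'e', reset
Bit 6: prefix='1' (no match yet)
Bit 7: prefix='10' -> emit 'e', reset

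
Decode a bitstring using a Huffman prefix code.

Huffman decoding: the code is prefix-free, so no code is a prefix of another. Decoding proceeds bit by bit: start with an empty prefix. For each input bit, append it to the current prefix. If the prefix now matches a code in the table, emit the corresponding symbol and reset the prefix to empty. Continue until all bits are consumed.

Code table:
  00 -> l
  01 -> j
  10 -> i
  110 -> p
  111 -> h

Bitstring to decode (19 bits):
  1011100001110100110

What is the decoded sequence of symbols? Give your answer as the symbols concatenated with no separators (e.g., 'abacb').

Bit 0: prefix='1' (no match yet)
Bit 1: prefix='10' -> emit 'i', reset
Bit 2: prefix='1' (no match yet)
Bit 3: prefix='11' (no match yet)
Bit 4: prefix='111' -> emit 'h', reset
Bit 5: prefix='0' (no match yet)
Bit 6: prefix='00' -> emit 'l', reset
Bit 7: prefix='0' (no match yet)
Bit 8: prefix='00' -> emit 'l', reset
Bit 9: prefix='1' (no match yet)
Bit 10: prefix='11' (no match yet)
Bit 11: prefix='111' -> emit 'h', reset
Bit 12: prefix='0' (no match yet)
Bit 13: prefix='01' -> emit 'j', reset
Bit 14: prefix='0' (no match yet)
Bit 15: prefix='00' -> emit 'l', reset
Bit 16: prefix='1' (no match yet)
Bit 17: prefix='11' (no match yet)
Bit 18: prefix='110' -> emit 'p', reset

Answer: ihllhjlp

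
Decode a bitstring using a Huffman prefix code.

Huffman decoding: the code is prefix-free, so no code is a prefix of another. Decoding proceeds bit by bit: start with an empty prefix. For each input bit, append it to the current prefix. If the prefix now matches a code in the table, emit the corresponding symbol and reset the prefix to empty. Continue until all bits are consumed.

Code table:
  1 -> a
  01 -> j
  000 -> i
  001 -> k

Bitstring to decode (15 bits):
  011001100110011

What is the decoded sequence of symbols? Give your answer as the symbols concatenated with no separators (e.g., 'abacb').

Answer: jakakaka

Derivation:
Bit 0: prefix='0' (no match yet)
Bit 1: prefix='01' -> emit 'j', reset
Bit 2: prefix='1' -> emit 'a', reset
Bit 3: prefix='0' (no match yet)
Bit 4: prefix='00' (no match yet)
Bit 5: prefix='001' -> emit 'k', reset
Bit 6: prefix='1' -> emit 'a', reset
Bit 7: prefix='0' (no match yet)
Bit 8: prefix='00' (no match yet)
Bit 9: prefix='001' -> emit 'k', reset
Bit 10: prefix='1' -> emit 'a', reset
Bit 11: prefix='0' (no match yet)
Bit 12: prefix='00' (no match yet)
Bit 13: prefix='001' -> emit 'k', reset
Bit 14: prefix='1' -> emit 'a', reset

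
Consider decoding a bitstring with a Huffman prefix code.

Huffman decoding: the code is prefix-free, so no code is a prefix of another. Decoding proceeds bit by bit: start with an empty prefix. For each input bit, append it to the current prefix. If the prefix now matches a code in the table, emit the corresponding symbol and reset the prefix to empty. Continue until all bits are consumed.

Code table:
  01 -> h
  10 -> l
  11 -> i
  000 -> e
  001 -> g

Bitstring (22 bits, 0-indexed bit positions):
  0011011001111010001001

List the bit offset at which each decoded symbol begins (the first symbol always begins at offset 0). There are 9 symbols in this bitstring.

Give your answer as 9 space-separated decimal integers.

Bit 0: prefix='0' (no match yet)
Bit 1: prefix='00' (no match yet)
Bit 2: prefix='001' -> emit 'g', reset
Bit 3: prefix='1' (no match yet)
Bit 4: prefix='10' -> emit 'l', reset
Bit 5: prefix='1' (no match yet)
Bit 6: prefix='11' -> emit 'i', reset
Bit 7: prefix='0' (no match yet)
Bit 8: prefix='00' (no match yet)
Bit 9: prefix='001' -> emit 'g', reset
Bit 10: prefix='1' (no match yet)
Bit 11: prefix='11' -> emit 'i', reset
Bit 12: prefix='1' (no match yet)
Bit 13: prefix='10' -> emit 'l', reset
Bit 14: prefix='1' (no match yet)
Bit 15: prefix='10' -> emit 'l', reset
Bit 16: prefix='0' (no match yet)
Bit 17: prefix='00' (no match yet)
Bit 18: prefix='001' -> emit 'g', reset
Bit 19: prefix='0' (no match yet)
Bit 20: prefix='00' (no match yet)
Bit 21: prefix='001' -> emit 'g', reset

Answer: 0 3 5 7 10 12 14 16 19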